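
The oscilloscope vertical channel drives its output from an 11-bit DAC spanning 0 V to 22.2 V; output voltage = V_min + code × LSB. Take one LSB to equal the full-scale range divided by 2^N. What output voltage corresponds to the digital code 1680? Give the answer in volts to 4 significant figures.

18.21 V

Range is 22.2 V. LSB = 22.2 V / 2^11.
V_out = 0 + 1680 × (22.2/2048) V
      = 0 + 18.2109 = 18.2109 V.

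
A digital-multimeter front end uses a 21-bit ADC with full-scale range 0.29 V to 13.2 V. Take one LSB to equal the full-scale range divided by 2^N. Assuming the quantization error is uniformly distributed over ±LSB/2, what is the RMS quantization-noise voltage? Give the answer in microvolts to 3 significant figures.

1.78 µV

Range = 13.2 − (0.29) = 12.91 V.
LSB = 12.91 V / 2^21 = 6.1560 µV.
For a uniform distribution on [−LSB/2, +LSB/2], V_rms = LSB/√12 = 6.1560 µV/3.4641 = 1.78 µV.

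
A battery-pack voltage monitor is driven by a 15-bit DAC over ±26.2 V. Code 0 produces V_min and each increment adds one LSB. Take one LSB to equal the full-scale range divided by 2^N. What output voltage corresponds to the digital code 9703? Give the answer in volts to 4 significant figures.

-10.68 V

Span: 26.2 V − (-26.2 V) = 52.4 V. LSB = 52.4 V / 2^15.
Output = V_min + (9703/32768) × range = -26.2 + 0.296112 × 52.4 V
      = -26.2 V + 15.5163 V = -10.6837 V.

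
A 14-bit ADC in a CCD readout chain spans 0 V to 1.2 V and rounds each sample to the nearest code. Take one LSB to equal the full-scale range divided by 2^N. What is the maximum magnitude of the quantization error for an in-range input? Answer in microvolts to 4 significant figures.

Full-scale range = 1.2 V.
Step size = 1.2/16384 V = 73.2422 µV.
Worst-case error for round-to-nearest is half an LSB: 36.62 µV.

36.62 µV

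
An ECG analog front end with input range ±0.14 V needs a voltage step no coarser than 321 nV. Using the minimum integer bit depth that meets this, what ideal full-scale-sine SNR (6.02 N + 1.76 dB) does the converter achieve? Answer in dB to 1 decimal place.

122.2 dB

Range = 0.14 − (-0.14) = 0.28 V.
Required number of levels: 0.28/321 nV = 872270; smallest N with 2^N ≥ that is 20.
SNR = 6.02 × 20 + 1.76 = 122.16 dB.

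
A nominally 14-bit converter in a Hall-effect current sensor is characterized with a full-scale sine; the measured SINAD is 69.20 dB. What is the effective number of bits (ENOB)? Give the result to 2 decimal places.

ENOB = (69.20 − 1.76)/6.02 = 11.2027 bits.

11.20 bits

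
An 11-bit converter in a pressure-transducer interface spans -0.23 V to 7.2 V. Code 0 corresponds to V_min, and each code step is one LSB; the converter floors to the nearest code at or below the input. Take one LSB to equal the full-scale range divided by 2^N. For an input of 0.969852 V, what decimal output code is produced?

330

Range = 7.2 − (-0.23) = 7.43 V. LSB = 7.43 V / 2^11 ≈ 3.628 mV.
(V_in − V_min) × 2^11/range = (0.969852 − (-0.23)) × 2048/7.43 = 330.726.
Floor → code = 330.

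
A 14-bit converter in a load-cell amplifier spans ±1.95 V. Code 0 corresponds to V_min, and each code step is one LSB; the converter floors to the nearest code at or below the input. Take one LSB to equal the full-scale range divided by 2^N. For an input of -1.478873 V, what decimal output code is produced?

1979

Span: 1.95 V − (-1.95 V) = 3.9 V. LSB = 3.9 V / 2^14 ≈ 238.0 µV.
(V_in − V_min) × 2^14/range = (-1.478873 − (-1.95)) × 16384/3.9 = 1979.217.
Floor → code = 1979.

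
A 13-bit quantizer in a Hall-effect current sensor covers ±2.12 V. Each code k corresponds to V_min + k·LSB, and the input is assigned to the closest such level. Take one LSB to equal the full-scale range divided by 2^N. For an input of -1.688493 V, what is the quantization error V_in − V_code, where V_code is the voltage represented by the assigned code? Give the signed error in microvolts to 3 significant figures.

−153 µV

Range = 2.12 − (-2.12) = 4.24 V. LSB = 4.24 V / 2^13 ≈ 0.5176 mV.
(V_in − V_min)/LSB = (-1.688493 − (-2.12)) × 8192/4.24 = 833.7041 → nearest code k = 834.
V_code = V_min + k × range/2^13 = -2.12 + 834 × 4.24/8192 = -1.688339844 V.
e = -1.688493 − (-1.688339844) = −153 µV.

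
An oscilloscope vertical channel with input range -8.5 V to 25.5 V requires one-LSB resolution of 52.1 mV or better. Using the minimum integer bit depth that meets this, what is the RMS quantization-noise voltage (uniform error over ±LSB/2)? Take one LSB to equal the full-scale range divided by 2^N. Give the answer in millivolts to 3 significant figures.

The full-scale span is 25.5 − (-8.5) = 34 V.
34 V / 52.1 mV = 652.6. Since 2^9 = 512 and 2^10 = 1024, N = 10.
Step size = 34/1024 V = 33.203 mV.
V_rms = LSB/√12 = 9.58 mV.

9.58 mV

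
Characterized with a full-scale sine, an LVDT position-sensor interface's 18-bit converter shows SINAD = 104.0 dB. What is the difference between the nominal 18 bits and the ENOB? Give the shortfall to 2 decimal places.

1.02 bits

N_eff = (104.0 − 1.76)/6.02 = 16.9834 bits.
Shortfall = 18 − 16.9834 = 1.0166 bits.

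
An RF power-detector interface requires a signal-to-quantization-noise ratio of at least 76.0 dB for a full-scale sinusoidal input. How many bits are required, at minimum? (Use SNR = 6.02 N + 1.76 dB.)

N ≥ (76.0 − 1.76)/6.02 = 12.332 → N_min = 13.

13 bits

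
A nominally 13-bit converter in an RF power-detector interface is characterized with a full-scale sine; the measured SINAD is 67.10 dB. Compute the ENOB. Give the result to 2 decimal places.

10.85 bits

(67.10 − 1.76) / 6.02 = 65.34/6.02 = 10.8538 effective bits.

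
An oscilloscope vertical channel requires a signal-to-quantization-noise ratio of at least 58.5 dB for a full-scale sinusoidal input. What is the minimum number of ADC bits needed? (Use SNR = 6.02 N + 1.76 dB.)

Solving 6.02 N ≥ 58.5 − 1.76: N ≥ 9.425. Round up → N = 10.

10 bits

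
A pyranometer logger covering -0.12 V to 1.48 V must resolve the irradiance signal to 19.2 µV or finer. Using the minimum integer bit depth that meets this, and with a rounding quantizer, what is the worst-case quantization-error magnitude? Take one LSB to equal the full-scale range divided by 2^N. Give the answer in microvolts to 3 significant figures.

6.10 µV

Range = 1.48 − (-0.12) = 1.6 V.
1.6 V / 19.2 µV = 83330. Since 2^16 = 65536 and 2^17 = 131072, N = 17.
LSB = 1.6 V ÷ 2^17 = 1.6/131072 V = 12.207 µV.
|e|_max = LSB/2 = 6.10 µV.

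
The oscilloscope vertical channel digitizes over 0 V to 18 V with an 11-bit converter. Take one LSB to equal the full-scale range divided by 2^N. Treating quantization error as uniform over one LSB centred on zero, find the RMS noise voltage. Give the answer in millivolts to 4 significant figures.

Range is 18 V.
One LSB is 18 V / 2048 = 8.78906 mV.
For a uniform distribution on [−LSB/2, +LSB/2], V_rms = LSB/√12 = 8.78906 mV/3.4641 = 2.537 mV.

2.537 mV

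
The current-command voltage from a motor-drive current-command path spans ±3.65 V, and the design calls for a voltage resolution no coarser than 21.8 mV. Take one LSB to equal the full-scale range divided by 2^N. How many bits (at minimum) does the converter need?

9 bits

Span: 3.65 V − (-3.65 V) = 7.3 V.
Need 2^N ≥ 7.3 V / 21.8 mV = 334.9 → N_min = 9.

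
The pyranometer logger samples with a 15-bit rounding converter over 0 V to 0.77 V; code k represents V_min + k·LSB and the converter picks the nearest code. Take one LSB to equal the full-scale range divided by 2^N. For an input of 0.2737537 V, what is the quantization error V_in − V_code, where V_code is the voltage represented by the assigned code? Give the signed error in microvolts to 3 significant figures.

V_FS = 0.77 V. LSB = 0.77 V / 2^15 ≈ 23.50 µV.
Position in LSBs: (0.2737537 − (0)) × 32768/0.77 = 11649.8198; rounding gives k = 11650.
V_code = V_min + k × range/2^15 = 0 + 11650 × 0.77/32768 = 0.27375793457 V.
Error = V_in − V_code = 0.2737537 − (0.27375793457) = −4.23 µV.

−4.23 µV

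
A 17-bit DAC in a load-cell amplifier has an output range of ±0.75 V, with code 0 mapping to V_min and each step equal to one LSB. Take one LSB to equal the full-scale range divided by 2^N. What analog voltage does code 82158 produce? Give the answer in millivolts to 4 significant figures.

The full-scale span is 0.75 − (-0.75) = 1.5 V. LSB = 1.5 V / 2^17.
V_out = -0.75 + 82158 × (1.5/131072) V
      = -0.75 + 0.940224 = 0.190224 V.

190.2 mV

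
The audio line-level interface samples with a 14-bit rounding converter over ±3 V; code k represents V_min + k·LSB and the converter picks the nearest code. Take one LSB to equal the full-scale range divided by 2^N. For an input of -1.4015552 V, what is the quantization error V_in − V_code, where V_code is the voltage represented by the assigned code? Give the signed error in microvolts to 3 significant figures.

Full-scale range = 3 V − (-3 V) = 6 V. LSB = 6 V / 2^14 ≈ 366.2 µV.
(-1.4015552 − (-3)) / LSB = 1.5984448 × 16384/6 = 4364.8199. Nearest integer: k = 4365.
Reconstructed level: -3 + 4365 × 6/16384 V = -1.4014892578 V.
e = -1.4015552 − (-1.4014892578) = −65.9 µV.

−65.9 µV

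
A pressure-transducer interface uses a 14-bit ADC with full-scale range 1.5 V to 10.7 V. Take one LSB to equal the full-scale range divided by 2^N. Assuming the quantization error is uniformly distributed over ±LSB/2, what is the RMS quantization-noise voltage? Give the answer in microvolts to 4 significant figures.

162.1 µV

The full-scale span is 10.7 − (1.5) = 9.2 V.
LSB = 9.2 V ÷ 2^14 = 9.2/16384 V = 0.561523 mV.
V_rms = LSB/√12 = 0.561523 mV / √12 = 162.1 µV.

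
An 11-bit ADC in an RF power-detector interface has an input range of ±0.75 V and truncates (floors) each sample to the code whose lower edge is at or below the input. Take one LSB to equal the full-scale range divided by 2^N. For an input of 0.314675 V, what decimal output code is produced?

1453

Full-scale range = 0.75 V − (-0.75 V) = 1.5 V. LSB = 1.5 V / 2^11 ≈ 0.7324 mV.
code = ⌊(V_in − V_min)/LSB⌋ = ⌊(V_in − V_min) × 2^11 / range⌋
     = ⌊(0.314675 − (-0.75)) × 2048 / 1.5⌋ = ⌊1.064675 × 2048/1.5⌋
     = ⌊1453.636⌋ = 1453.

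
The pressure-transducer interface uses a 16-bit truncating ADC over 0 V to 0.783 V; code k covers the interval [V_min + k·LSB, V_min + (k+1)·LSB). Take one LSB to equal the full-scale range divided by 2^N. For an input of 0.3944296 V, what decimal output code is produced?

33013

Full-scale range = 0.783 V. LSB = 0.783 V / 2^16 ≈ 11.95 µV.
code = ⌊(V_in − V_min)/LSB⌋ = ⌊(V_in − V_min) × 2^16 / range⌋
     = ⌊(0.3944296 − (0)) × 65536 / 0.783⌋ = ⌊0.3944296 × 65536/0.783⌋
     = ⌊33013.203⌋ = 33013.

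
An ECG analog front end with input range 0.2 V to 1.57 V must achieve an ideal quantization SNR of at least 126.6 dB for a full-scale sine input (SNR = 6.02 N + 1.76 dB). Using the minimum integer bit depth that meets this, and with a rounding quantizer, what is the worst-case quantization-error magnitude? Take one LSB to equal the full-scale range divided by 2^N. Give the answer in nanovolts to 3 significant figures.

327 nV

The full-scale span is 1.57 − (0.2) = 1.37 V.
Solving 6.02 N ≥ 126.6 − 1.76: N ≥ 20.738. Round up → N = 21.
Step size = 1.37/2097152 V = 0.65327 µV.
Max error for round-to-nearest is LSB/2 = 327 nV.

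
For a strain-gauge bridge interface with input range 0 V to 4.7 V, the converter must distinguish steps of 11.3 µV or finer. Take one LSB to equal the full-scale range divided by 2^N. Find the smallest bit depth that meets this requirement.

Full-scale range = 4.7 V.
Levels needed ≥ 4.7/11.3 µV = 415900. 2^19 = 524288 suffices, so N_min = 19.

19 bits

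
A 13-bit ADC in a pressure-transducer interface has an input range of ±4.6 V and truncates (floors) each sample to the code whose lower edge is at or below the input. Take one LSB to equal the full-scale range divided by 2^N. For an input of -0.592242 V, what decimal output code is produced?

3568

Span: 4.6 V − (-4.6 V) = 9.2 V. LSB = 9.2 V / 2^13 ≈ 1.123 mV.
code = ⌊(V_in − V_min)/LSB⌋ = ⌊(V_in − V_min) × 2^13 / range⌋
     = ⌊(-0.592242 − (-4.6)) × 8192 / 9.2⌋ = ⌊4.007758 × 8192/9.2⌋
     = ⌊3568.647⌋ = 3568.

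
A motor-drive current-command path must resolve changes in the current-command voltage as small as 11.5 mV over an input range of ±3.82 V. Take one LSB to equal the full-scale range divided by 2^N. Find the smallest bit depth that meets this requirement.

The full-scale span is 3.82 − (-3.82) = 7.64 V.
Required number of levels: 7.64/11.5 mV = 664.35; smallest N with 2^N ≥ that is 10.

10 bits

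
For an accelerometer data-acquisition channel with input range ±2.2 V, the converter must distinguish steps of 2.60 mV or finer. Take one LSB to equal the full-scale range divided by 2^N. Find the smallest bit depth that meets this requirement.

Range = 2.2 − (-2.2) = 4.4 V.
Levels needed ≥ 4.4/2.60 mV = 1692. 2^11 = 2048 suffices, so N_min = 11.

11 bits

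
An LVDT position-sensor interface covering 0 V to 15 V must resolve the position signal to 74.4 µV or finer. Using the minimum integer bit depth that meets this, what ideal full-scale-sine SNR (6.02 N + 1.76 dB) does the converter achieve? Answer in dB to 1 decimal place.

Full-scale range = 15 V.
Required number of levels: 15/74.4 µV = 201610; smallest N with 2^N ≥ that is 18.
Ideal SNR at N = 18: 6.02·18 + 1.76 = 110.1 dB.

110.1 dB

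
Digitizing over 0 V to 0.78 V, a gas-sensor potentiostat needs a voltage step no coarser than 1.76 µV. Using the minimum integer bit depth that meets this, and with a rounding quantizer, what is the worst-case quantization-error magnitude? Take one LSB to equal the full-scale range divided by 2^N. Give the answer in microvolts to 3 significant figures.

Range is 0.78 V.
Required number of levels: 0.78/1.76 µV = 443180; smallest N with 2^N ≥ that is 19.
One LSB is 0.78 V / 524288 = 1.4877 µV.
|e|_max = LSB/2 = 0.744 µV.

0.744 µV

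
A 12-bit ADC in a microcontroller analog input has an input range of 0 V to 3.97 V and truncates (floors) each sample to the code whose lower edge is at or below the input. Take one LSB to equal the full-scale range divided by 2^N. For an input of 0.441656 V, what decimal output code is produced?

Span = 3.97 V. LSB = 3.97 V / 2^12 ≈ 0.9692 mV.
(V_in − V_min) × 2^12/range = (0.441656 − (0)) × 4096/3.97 = 455.673.
Floor → code = 455.

455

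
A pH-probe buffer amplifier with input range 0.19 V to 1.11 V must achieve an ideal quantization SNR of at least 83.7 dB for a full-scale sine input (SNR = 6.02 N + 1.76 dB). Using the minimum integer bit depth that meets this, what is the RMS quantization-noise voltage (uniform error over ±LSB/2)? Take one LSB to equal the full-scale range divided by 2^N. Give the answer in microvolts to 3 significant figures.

16.2 µV

Span: 1.11 V − (0.19 V) = 0.92 V.
Required N = ⌈(83.7 − 1.76)/6.02⌉ = ⌈13.611⌉ = 14.
LSB = 0.92 V ÷ 2^14 = 0.92/16384 V = 56.152 µV.
V_rms = LSB/√12 = 16.2 µV.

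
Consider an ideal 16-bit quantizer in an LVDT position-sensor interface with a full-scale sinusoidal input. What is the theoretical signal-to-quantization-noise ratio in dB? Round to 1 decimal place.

98.1 dB

For an ideal N-bit converter with full-scale sine input, SNR = 6.02 N + 1.76 dB. SNR = 6.02 × 16 + 1.76 = 96.32 + 1.76 = 98.08 dB.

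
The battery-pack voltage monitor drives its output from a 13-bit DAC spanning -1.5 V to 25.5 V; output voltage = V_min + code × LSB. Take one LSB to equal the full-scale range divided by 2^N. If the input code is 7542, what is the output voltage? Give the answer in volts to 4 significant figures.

23.36 V

The full-scale span is 25.5 − (-1.5) = 27 V. LSB = 27 V / 2^13.
V_out = V_min + code × LSB = -1.5 V + 7542 × 27 V / 8192
      = -1.5 + 24.8577 = 23.3577 V.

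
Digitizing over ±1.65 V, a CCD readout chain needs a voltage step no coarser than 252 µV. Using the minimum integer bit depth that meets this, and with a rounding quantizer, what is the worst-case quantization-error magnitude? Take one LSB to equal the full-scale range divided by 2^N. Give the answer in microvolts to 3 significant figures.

Range = 1.65 − (-1.65) = 3.3 V.
Required number of levels: 3.3/252 µV = 13095; smallest N with 2^N ≥ that is 14.
Step size = 3.3/16384 V = 201.42 µV.
Half an LSB is 101 µV.

101 µV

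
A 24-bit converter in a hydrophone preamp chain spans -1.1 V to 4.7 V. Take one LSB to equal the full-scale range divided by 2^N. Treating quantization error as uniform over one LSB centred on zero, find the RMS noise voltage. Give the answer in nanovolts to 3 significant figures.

99.8 nV

Span: 4.7 V − (-1.1 V) = 5.8 V.
Step size = 5.8/16777216 V = 345.71 nV.
V_rms = LSB/√12 = 345.71 nV / √12 = 99.8 nV.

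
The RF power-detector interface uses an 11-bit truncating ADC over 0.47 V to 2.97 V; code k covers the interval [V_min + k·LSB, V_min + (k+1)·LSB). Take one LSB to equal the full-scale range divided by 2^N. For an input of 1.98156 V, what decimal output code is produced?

1238

Range = 2.97 − (0.47) = 2.5 V. LSB = 2.5 V / 2^11 ≈ 1.221 mV.
code = ⌊(V_in − V_min)/LSB⌋ = ⌊(V_in − V_min) × 2^11 / range⌋
     = ⌊(1.98156 − (0.47)) × 2048 / 2.5⌋ = ⌊1.51156 × 2048/2.5⌋
     = ⌊1238.270⌋ = 1238.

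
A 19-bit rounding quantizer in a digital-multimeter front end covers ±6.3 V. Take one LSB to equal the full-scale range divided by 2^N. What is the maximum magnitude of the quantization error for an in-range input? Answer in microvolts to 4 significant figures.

Span: 6.3 V − (-6.3 V) = 12.6 V.
One LSB is 12.6 V / 524288 = 24.0326 µV.
|e|_max = LSB/2 = 12.02 µV.

12.02 µV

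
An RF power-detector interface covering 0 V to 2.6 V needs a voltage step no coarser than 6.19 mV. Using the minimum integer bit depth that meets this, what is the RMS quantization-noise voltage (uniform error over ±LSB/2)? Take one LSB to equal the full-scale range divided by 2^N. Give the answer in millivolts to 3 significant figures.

V_FS = 2.6 V.
Required number of levels: 2.6/6.19 mV = 420.03; smallest N with 2^N ≥ that is 9.
One LSB is 2.6 V / 512 = 5.0781 mV.
V_rms = LSB/√12 = 1.47 mV.

1.47 mV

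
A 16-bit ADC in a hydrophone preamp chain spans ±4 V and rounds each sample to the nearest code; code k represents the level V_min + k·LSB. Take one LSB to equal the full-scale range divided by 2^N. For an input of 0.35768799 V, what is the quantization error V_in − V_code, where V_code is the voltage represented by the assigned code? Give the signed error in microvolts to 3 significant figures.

Span: 4 V − (-4 V) = 8 V. LSB = 8 V / 2^16 ≈ 122.1 µV.
(V_in − V_min)/LSB = (0.35768799 − (-4)) × 65536/8 = 35698.1800 → nearest code k = 35698.
V_code = -4 + (35698/65536) × 8 = 0.35766601563 V.
Error = V_in − V_code = 0.35768799 − (0.35766601563) = +22.0 µV.

+22.0 µV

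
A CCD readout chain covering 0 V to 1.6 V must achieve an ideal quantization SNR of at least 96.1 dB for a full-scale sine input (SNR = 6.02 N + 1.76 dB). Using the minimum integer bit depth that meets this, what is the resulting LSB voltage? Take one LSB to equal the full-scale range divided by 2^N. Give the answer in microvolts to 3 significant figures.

Range is 1.6 V.
Required N = ⌈(96.1 − 1.76)/6.02⌉ = ⌈15.671⌉ = 16.
Step size = 1.6/65536 V = 24.4 µV.

24.4 µV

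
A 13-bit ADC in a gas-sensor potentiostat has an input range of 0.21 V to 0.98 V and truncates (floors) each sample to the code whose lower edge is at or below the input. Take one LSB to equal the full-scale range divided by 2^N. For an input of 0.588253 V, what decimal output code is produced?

The full-scale span is 0.98 − (0.21) = 0.77 V. LSB = 0.77 V / 2^13 ≈ 93.99 µV.
V_in − V_min = 0.588253 − (0.21) = 0.378253 V.
Divide by LSB: 0.378253 × 8192/0.77 = 4024.2189.
Truncating gives code 4024.

4024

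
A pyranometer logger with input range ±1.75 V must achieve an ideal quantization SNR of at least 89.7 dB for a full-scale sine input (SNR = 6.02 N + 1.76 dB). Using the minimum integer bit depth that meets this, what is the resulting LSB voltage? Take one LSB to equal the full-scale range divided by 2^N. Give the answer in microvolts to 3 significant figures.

Span: 1.75 V − (-1.75 V) = 3.5 V.
6.02 N + 1.76 ≥ 89.7 gives N ≥ 14.608, so the minimum integer is 15.
One LSB is 3.5 V / 32768 = 107 µV.

107 µV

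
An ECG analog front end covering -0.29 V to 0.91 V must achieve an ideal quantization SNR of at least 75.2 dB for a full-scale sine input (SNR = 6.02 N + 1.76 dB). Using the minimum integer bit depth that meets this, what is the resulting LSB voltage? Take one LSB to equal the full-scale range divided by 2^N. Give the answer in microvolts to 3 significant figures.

Range = 0.91 − (-0.29) = 1.2 V.
Required N = ⌈(75.2 − 1.76)/6.02⌉ = ⌈12.199⌉ = 13.
Step size = 1.2/8192 V = 146 µV.

146 µV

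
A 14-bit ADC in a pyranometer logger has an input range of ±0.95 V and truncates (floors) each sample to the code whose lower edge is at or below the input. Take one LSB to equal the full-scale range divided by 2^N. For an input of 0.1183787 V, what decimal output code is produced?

9212

Full-scale range = 0.95 V − (-0.95 V) = 1.9 V. LSB = 1.9 V / 2^14 ≈ 116.0 µV.
(V_in − V_min) × 2^14/range = (0.1183787 − (-0.95)) × 16384/1.9 = 9212.798.
Floor → code = 9212.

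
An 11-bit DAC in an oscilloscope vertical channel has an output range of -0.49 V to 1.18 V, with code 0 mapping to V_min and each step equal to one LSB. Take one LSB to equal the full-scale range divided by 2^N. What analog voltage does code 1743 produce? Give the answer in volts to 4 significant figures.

Full-scale range = 1.18 V − (-0.49 V) = 1.67 V. LSB = 1.67 V / 2^11.
Output = V_min + (1743/2048) × range = -0.49 + 0.851074 × 1.67 V
      = -0.49 V + 1.42129 V = 0.931294 V.

0.9313 V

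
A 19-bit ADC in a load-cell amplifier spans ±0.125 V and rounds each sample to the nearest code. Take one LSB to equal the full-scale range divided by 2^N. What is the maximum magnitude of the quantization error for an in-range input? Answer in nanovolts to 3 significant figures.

Span: 0.125 V − (-0.125 V) = 0.25 V.
LSB = 0.25 V ÷ 2^19 = 0.25/524288 V = 476.84 nV.
|e|_max = LSB/2 = 238 nV.

238 nV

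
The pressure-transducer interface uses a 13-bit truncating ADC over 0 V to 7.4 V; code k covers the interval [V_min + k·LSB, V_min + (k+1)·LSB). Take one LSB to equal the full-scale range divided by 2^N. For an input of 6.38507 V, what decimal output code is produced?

7068

Range is 7.4 V. LSB = 7.4 V / 2^13 ≈ 0.9033 mV.
(V_in − V_min) × 2^13/range = (6.38507 − (0)) × 8192/7.4 = 7068.445.
Floor → code = 7068.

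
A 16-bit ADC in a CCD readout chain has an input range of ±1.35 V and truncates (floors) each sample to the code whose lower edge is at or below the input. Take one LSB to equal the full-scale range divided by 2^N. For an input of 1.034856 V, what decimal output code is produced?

Full-scale range = 1.35 V − (-1.35 V) = 2.7 V. LSB = 2.7 V / 2^16 ≈ 41.20 µV.
code = ⌊(V_in − V_min)/LSB⌋ = ⌊(V_in − V_min) × 2^16 / range⌋
     = ⌊(1.034856 − (-1.35)) × 65536 / 2.7⌋ = ⌊2.384856 × 65536/2.7⌋
     = ⌊57886.638⌋ = 57886.

57886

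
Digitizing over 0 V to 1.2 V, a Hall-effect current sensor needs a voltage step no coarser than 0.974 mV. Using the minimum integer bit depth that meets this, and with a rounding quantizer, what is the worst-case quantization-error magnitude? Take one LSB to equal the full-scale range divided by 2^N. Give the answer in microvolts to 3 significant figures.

Span = 1.2 V.
Levels needed ≥ 1.2/0.974 mV = 1232. 2^11 = 2048 suffices, so N_min = 11.
Step size = 1.2/2048 V = 0.58594 mV.
Max error for round-to-nearest is LSB/2 = 293 µV.

293 µV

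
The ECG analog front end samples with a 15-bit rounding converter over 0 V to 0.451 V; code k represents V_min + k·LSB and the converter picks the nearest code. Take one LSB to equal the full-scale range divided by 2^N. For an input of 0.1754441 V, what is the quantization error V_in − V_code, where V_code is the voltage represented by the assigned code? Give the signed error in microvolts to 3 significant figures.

V_FS = 0.451 V. LSB = 0.451 V / 2^15 ≈ 13.76 µV.
(V_in − V_min)/LSB = (0.1754441 − (0)) × 32768/0.451 = 12747.1225 → nearest code k = 12747.
V_code = 0 + (12747/32768) × 0.451 = 0.17544241333 V.
e = 0.1754441 − (0.17544241333) = +1.69 µV.

+1.69 µV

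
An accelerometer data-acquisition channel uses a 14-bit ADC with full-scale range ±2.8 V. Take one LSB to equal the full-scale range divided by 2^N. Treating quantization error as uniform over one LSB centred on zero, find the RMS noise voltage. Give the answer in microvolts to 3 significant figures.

98.7 µV

Range = 2.8 − (-2.8) = 5.6 V.
LSB = 5.6 V / 2^14 = 341.80 µV.
σ_q = LSB/√12 = 341.80 µV/3.4641 = 98.7 µV.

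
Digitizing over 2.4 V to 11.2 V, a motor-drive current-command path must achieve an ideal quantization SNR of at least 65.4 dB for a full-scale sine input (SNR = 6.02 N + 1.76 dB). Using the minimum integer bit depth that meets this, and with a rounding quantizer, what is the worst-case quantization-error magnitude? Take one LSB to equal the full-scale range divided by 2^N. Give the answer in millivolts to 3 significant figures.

Full-scale range = 11.2 V − (2.4 V) = 8.8 V.
6.02 N + 1.76 ≥ 65.4 gives N ≥ 10.571, so the minimum integer is 11.
LSB = 8.8 V ÷ 2^11 = 8.8/2048 V = 4.2969 mV.
|e|_max = LSB/2 = 2.15 mV.

2.15 mV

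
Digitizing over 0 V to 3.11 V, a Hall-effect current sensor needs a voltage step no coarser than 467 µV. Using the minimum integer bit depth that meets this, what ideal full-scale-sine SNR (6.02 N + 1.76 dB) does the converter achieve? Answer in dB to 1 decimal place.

V_FS = 3.11 V.
Need 2^N ≥ 3.11 V / 467 µV = 6660 → N_min = 13.
Ideal SNR at N = 13: 6.02·13 + 1.76 = 80.0 dB.

80.0 dB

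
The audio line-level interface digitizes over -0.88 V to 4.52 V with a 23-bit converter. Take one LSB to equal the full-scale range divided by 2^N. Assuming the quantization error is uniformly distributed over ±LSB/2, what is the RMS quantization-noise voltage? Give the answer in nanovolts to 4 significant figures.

185.8 nV

Span: 4.52 V − (-0.88 V) = 5.4 V.
LSB = 5.4 V ÷ 2^23 = 5.4/8388608 V = 0.643730 µV.
RMS of a uniform error over width LSB is LSB/√12 = 185.8 nV.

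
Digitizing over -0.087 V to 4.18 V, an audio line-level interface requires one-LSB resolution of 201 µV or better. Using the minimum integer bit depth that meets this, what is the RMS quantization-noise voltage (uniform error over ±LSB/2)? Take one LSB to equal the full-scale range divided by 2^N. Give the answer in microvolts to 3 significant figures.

Range = 4.18 − (-0.087) = 4.267 V.
Levels needed ≥ 4.267/201 µV = 21230. 2^15 = 32768 suffices, so N_min = 15.
Step size = 4.267/32768 V = 130.22 µV.
σ_q = LSB/√12 = 130.22 µV/3.4641 = 37.6 µV.

37.6 µV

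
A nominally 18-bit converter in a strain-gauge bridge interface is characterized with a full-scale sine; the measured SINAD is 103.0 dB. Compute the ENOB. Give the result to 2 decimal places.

16.82 bits

ENOB = (SINAD − 1.76) / 6.02 = (103.0 − 1.76) / 6.02 = 101.24 / 6.02 = 16.8173.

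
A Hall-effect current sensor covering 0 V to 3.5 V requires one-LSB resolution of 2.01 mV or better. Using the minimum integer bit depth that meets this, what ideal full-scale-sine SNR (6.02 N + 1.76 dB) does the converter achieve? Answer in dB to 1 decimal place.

Range is 3.5 V.
Levels needed ≥ 3.5/2.01 mV = 1741. 2^11 = 2048 suffices, so N_min = 11.
Ideal SNR at N = 11: 6.02·11 + 1.76 = 68.0 dB.

68.0 dB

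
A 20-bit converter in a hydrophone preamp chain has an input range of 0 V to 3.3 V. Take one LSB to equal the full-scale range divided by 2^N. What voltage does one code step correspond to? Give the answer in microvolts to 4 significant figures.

3.147 µV

Full-scale range = 3.3 V.
Number of codes = 2^20 = 1048576.
LSB = 3.3 V ÷ 2^20 = 3.3/1048576 V = 3.147 µV.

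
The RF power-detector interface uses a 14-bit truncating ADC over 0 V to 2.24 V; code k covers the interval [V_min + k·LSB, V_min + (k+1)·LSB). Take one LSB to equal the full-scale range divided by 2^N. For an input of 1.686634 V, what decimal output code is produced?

12336

Range is 2.24 V. LSB = 2.24 V / 2^14 ≈ 136.7 µV.
code = ⌊(V_in − V_min)/LSB⌋ = ⌊(V_in − V_min) × 2^14 / range⌋
     = ⌊(1.686634 − (0)) × 16384 / 2.24⌋ = ⌊1.686634 × 16384/2.24⌋
     = ⌊12336.523⌋ = 12336.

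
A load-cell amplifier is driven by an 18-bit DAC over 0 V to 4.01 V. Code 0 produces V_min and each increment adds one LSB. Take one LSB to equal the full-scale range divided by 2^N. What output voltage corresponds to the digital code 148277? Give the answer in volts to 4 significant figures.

2.268 V

Span = 4.01 V. LSB = 4.01 V / 2^18.
V_out = 0 + 148277 × (4.01/262144) V
      = 0 V + 2.26818 V = 2.26818 V.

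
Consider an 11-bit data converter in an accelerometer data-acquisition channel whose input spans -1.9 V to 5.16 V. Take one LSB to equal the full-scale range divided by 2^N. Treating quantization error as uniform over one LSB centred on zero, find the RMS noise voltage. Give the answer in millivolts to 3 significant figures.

Range = 5.16 − (-1.9) = 7.06 V.
LSB = 7.06 V ÷ 2^11 = 7.06/2048 V = 3.4473 mV.
RMS of a uniform error over width LSB is LSB/√12 = 0.995 mV.

0.995 mV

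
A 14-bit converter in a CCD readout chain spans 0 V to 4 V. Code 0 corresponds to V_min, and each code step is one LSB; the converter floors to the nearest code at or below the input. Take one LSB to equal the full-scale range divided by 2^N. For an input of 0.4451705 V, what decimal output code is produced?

1823

Range is 4 V. LSB = 4 V / 2^14 ≈ 244.1 µV.
(V_in − V_min) × 2^14/range = (0.4451705 − (0)) × 16384/4 = 1823.418.
Floor → code = 1823.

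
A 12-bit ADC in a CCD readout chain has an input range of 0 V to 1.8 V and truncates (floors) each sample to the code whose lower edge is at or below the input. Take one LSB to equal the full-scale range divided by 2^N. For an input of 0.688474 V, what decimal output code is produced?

Full-scale range = 1.8 V. LSB = 1.8 V / 2^12 ≈ 439.5 µV.
V_in − V_min = 0.688474 − (0) = 0.688474 V.
Divide by LSB: 0.688474 × 4096/1.8 = 1566.6608.
Truncating gives code 1566.

1566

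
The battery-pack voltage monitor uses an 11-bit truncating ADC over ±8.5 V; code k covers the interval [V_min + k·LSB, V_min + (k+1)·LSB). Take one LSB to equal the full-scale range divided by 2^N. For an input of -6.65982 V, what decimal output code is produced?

The full-scale span is 8.5 − (-8.5) = 17 V. LSB = 17 V / 2^11 ≈ 8.301 mV.
code = ⌊(V_in − V_min)/LSB⌋ = ⌊(V_in − V_min) × 2^11 / range⌋
     = ⌊(-6.65982 − (-8.5)) × 2048 / 17⌋ = ⌊1.84018 × 2048/17⌋
     = ⌊221.688⌋ = 221.

221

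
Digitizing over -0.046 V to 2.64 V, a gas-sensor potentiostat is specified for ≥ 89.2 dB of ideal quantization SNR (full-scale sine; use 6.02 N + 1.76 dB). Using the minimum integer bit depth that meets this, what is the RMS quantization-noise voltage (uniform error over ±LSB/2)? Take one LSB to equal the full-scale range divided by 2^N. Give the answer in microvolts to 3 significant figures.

23.7 µV

Range = 2.64 − (-0.046) = 2.686 V.
N ≥ (89.2 − 1.76)/6.02 = 14.525 → N_min = 15.
One LSB is 2.686 V / 32768 = 81.970 µV.
σ_q = LSB/√12 = 81.970 µV/3.4641 = 23.7 µV.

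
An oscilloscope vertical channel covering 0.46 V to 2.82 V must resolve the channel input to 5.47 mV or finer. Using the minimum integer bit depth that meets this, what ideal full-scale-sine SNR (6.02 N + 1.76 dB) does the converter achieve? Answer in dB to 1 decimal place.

Range = 2.82 − (0.46) = 2.36 V.
Need 2^N ≥ 2.36 V / 5.47 mV = 431.4 → N_min = 9.
Ideal SNR at N = 9: 6.02·9 + 1.76 = 55.9 dB.

55.9 dB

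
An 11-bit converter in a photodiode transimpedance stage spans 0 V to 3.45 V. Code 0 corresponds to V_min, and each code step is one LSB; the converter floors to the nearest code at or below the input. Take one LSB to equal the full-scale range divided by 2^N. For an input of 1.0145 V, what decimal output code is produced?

V_FS = 3.45 V. LSB = 3.45 V / 2^11 ≈ 1.685 mV.
V_in − V_min = 1.0145 − (0) = 1.0145 V.
Divide by LSB: 1.0145 × 2048/3.45 = 602.2307.
Truncating gives code 602.

602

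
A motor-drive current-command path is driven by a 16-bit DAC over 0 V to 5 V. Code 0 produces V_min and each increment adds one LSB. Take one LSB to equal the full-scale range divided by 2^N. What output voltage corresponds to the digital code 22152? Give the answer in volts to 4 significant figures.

V_FS = 5 V. LSB = 5 V / 2^16.
V_out = V_min + code × LSB = 0 V + 22152 × 5 V / 65536
      = 0 V + 1.69006 V = 1.69006 V.

1.690 V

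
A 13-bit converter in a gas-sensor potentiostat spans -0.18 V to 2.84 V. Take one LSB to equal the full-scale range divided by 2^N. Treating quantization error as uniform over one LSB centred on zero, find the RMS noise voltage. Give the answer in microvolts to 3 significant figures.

106 µV

Span: 2.84 V − (-0.18 V) = 3.02 V.
Step size = 3.02/8192 V = 368.65 µV.
σ_q = LSB/√12 = 368.65 µV/3.4641 = 106 µV.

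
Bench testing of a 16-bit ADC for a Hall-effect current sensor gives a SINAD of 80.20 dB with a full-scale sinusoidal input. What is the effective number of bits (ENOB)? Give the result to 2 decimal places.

13.03 bits

Inverting SNR = 6.02 N + 1.76: N_eff = (80.20 − 1.76)/6.02 = 13.0299.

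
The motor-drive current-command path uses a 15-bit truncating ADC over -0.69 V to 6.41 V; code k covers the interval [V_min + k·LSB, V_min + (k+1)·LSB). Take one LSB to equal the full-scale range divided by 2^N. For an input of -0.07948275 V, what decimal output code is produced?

Full-scale range = 6.41 V − (-0.69 V) = 7.1 V. LSB = 7.1 V / 2^15 ≈ 216.7 µV.
V_in − V_min = -0.07948275 − (-0.69) = 0.61051725 V.
Divide by LSB: 0.61051725 × 32768/7.1 = 2817.6661.
Truncating gives code 2817.

2817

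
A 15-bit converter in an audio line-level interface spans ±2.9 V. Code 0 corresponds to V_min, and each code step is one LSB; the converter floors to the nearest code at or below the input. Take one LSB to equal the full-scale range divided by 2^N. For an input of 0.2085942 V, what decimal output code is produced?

17562

Range = 2.9 − (-2.9) = 5.8 V. LSB = 5.8 V / 2^15 ≈ 177.0 µV.
V_in − V_min = 0.2085942 − (-2.9) = 3.1085942 V.
Divide by LSB: 3.1085942 × 32768/5.8 = 17562.4853.
Truncating gives code 17562.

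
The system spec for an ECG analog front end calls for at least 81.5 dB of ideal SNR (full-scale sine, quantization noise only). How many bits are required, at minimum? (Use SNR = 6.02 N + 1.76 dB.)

6.02 N + 1.76 ≥ 81.5 gives N ≥ 13.246, so the minimum integer is 14.

14 bits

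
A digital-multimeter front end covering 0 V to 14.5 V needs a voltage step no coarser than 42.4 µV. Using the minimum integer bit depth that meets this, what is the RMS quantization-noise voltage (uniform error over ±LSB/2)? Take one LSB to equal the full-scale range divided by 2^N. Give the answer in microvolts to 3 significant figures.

7.98 µV

Full-scale range = 14.5 V.
Required number of levels: 14.5/42.4 µV = 341980; smallest N with 2^N ≥ that is 19.
Step size = 14.5/524288 V = 27.657 µV.
σ_q = LSB/√12 = 27.657 µV/3.4641 = 7.98 µV.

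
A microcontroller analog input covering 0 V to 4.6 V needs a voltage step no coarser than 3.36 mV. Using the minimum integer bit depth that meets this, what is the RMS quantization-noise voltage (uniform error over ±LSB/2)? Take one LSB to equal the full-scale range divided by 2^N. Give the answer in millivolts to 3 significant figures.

Full-scale range = 4.6 V.
4.6 V / 3.36 mV = 1369. Since 2^10 = 1024 and 2^11 = 2048, N = 11.
LSB = 4.6 V / 2^11 = 2.2461 mV.
RMS noise = LSB/√12 = 0.648 mV.

0.648 mV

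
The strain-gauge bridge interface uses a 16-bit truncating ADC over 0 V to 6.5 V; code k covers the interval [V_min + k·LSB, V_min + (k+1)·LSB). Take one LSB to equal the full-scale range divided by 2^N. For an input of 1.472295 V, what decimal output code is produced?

14844

V_FS = 6.5 V. LSB = 6.5 V / 2^16 ≈ 99.18 µV.
V_in − V_min = 1.472295 − (0) = 1.472295 V.
Divide by LSB: 1.472295 × 65536/6.5 = 14844.3577.
Truncating gives code 14844.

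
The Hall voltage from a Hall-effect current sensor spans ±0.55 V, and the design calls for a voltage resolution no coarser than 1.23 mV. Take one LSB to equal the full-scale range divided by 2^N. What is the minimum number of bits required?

Span: 0.55 V − (-0.55 V) = 1.1 V.
Levels needed ≥ 1.1/1.23 mV = 894.3. 2^10 = 1024 suffices, so N_min = 10.

10 bits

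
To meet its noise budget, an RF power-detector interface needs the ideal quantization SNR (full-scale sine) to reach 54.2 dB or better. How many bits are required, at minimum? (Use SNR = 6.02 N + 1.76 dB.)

Required N = ⌈(54.2 − 1.76)/6.02⌉ = ⌈8.711⌉ = 9.

9 bits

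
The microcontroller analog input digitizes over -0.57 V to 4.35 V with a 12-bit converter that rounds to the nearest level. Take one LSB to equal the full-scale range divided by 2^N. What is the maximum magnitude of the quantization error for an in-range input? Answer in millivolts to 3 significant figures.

The full-scale span is 4.35 − (-0.57) = 4.92 V.
Step size = 4.92/4096 V = 1.2012 mV.
A rounding quantizer has |error| ≤ LSB/2 = 0.601 mV.

0.601 mV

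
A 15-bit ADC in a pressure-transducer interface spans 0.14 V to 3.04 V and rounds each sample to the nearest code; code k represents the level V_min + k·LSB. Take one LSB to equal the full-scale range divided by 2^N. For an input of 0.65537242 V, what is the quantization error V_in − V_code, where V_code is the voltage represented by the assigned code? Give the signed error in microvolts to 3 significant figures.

Full-scale range = 3.04 V − (0.14 V) = 2.9 V. LSB = 2.9 V / 2^15 ≈ 88.50 µV.
Position in LSBs: (0.65537242 − (0.14)) × 32768/2.9 = 5823.3529; rounding gives k = 5823.
Reconstructed level: 0.14 + 5823 × 2.9/32768 V = 0.65534118652 V.
Error = V_in − V_code = 0.65537242 − (0.65534118652) = +31.2 µV.

+31.2 µV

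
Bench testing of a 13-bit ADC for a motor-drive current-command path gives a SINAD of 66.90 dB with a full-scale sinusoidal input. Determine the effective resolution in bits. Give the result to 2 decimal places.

10.82 bits

ENOB = (66.90 − 1.76)/6.02 = 10.8206 bits.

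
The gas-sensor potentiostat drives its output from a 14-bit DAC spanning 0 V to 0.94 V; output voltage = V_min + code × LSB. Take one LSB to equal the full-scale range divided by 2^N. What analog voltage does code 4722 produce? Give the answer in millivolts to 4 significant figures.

270.9 mV

Span = 0.94 V. LSB = 0.94 V / 2^14.
V_out = V_min + code × LSB = 0 V + 4722 × 0.94 V / 16384
      = 0 + 0.270916 = 0.270916 V.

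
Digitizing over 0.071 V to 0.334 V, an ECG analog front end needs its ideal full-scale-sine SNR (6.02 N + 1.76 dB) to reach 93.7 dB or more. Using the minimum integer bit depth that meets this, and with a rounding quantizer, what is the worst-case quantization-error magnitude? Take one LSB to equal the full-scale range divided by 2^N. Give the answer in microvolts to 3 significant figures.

2.01 µV

The full-scale span is 0.334 − (0.071) = 0.263 V.
6.02 N + 1.76 ≥ 93.7 gives N ≥ 15.272, so the minimum integer is 16.
One LSB is 0.263 V / 65536 = 4.0131 µV.
Half an LSB is 2.01 µV.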